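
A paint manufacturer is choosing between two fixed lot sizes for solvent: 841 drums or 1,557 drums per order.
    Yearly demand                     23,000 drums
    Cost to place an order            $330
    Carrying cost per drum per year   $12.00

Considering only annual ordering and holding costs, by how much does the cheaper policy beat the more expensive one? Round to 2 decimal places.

For each Q, cost = (D/Q)·S + (Q/2)·H.
TC(841) = (23,000/841)×330 + (841/2)×12 = $14,070.97
TC(1,557) = (23,000/1,557)×330 + (1,557/2)×12 = $14,216.76
Lots of 841 are cheaper by $145.79.

$145.79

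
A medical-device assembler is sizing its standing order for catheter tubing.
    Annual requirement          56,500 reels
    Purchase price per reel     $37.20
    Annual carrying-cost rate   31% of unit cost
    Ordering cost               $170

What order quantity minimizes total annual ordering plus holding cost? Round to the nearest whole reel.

1,291 reels

Holding cost per reel per year: H = 31% × $37.2 = $11.5320
EOQ = √(2DS/H) = √(2 × 56,500 × 170 / 11.532)
    = √(1,665,799.51) ≈ 1,290.66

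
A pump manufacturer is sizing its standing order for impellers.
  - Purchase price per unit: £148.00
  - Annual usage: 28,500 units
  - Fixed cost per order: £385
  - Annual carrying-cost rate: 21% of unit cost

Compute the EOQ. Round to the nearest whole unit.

840 units

Carrying cost H = £148 × 21% = £31.0800/unit/yr
2DS/H = 2·28,500·385/31.08 = 706,081.08
EOQ = √706,081.08 ≈ 840.29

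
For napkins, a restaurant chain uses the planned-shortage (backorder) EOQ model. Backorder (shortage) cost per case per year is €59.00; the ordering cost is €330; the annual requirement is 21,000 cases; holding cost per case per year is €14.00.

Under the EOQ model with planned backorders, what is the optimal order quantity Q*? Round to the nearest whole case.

1,107 cases

Basic EOQ = √(2·21,000·330/14) = 994.987
Backorder adjustment √((H+b)/b) = √((14+59)/59) = 1.1123
Q* = 994.987 × 1.1123 ≈ 1,106.76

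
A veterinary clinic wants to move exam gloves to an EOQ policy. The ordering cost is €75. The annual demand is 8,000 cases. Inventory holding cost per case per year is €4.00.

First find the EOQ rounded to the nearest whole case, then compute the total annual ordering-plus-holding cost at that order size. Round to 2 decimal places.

EOQ = √(2DS/H) = √(2 × 8,000 × 75 / 4)
    = √(300,000.00) ≈ 547.72 → Q = 548 cases
Orders/yr = 8,000/548 = 14.599; ordering cost = 14.599 × €75 = €1,094.89
Average inventory = 548/2 = 274; holding cost = 274 × €4 = €1,096.00
Total = €1,094.89 + €1,096.00 = €2,190.89

€2,190.89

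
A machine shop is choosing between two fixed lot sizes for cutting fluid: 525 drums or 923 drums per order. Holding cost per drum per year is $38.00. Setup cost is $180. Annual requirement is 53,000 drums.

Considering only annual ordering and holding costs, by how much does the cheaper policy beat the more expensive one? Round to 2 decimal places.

$273.57

For each Q, cost = (D/Q)·S + (Q/2)·H.
TC(525) = (53,000/525)×180 + (525/2)×38 = $28,146.43
TC(923) = (53,000/923)×180 + (923/2)×38 = $27,872.86
|ΔTC| = |$28,146.43 − $27,872.86| = $273.57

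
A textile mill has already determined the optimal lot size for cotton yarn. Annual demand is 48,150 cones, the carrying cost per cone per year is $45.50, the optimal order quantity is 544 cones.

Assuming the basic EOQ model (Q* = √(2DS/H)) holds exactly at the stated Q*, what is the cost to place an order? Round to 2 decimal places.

$139.82

Since Q* = (2DS/H)^½, squaring gives Q*²·H = 2DS.
S = Q²H / (2D) = 544² × 45.5 / (2 × 48,150) = 139.8244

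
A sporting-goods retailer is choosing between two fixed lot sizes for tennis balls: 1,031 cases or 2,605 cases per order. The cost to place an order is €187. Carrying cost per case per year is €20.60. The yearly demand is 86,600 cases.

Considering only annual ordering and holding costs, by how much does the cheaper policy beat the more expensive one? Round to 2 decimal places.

€6,721.51

TC(Q) = (D/Q)S + (Q/2)H
TC(1,031) = (86,600/1,031)×187 + (1,031/2)×20.6 = €26,326.57
TC(2,605) = (86,600/2,605)×187 + (2,605/2)×20.6 = €33,048.08
Lots of 1,031 are cheaper by €6,721.51.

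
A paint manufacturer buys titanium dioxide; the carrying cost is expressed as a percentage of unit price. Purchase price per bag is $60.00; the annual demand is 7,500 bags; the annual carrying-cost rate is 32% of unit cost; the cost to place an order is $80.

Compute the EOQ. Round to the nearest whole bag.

H = i·C = 0.32 × $60 = $19.2000 per bag-year
Q* = √(2·D·S / H) = √(2·7,500·80 / 19.2) = √62,500.0 ≈ 250.00

250 bags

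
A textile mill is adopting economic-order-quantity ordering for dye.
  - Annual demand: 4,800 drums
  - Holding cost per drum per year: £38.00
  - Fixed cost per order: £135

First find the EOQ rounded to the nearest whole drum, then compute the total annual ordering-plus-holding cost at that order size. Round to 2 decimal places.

£7,017.70

2DS/H = 2·4,800·135/38 = 34,105.26
EOQ = √34,105.26 ≈ 184.68 → Q = 185 drums
Ordering: D/Q × S = 4,800/185 × £135 = £3,502.70
Holding:  Q/2 × H = 185/2 × £38 = £3,515.00
Total = £3,502.70 + £3,515.00 = £7,017.70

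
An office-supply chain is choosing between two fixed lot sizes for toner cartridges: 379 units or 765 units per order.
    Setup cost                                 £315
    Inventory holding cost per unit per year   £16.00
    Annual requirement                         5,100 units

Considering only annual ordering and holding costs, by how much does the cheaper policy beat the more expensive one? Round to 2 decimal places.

TC(Q) = (D/Q)S + (Q/2)H
TC(379) = (5,100/379)×315 + (379/2)×16 = £7,270.79
TC(765) = (5,100/765)×315 + (765/2)×16 = £8,220.00
|ΔTC| = |£7,270.79 − £8,220.00| = £949.21

£949.21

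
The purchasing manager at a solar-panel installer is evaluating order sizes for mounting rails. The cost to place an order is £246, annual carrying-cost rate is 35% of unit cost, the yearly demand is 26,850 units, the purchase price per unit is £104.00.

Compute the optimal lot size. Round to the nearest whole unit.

Carrying cost H = £104 × 35% = £36.4000/unit/yr
EOQ = √(2DS/H) = √(2 × 26,850 × 246 / 36.4)
    = √(362,917.58) ≈ 602.43

602 units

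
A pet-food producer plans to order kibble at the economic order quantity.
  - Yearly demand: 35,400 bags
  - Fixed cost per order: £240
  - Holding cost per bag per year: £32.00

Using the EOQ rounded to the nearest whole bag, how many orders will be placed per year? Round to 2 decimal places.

48.56 orders per year

Optimal lot size Q* = (2 × 35,400 × £240 / £32)^½ ≈ 728.70 → Q = 729
Orders per year = D/Q = 35,400 / 729 = 48.560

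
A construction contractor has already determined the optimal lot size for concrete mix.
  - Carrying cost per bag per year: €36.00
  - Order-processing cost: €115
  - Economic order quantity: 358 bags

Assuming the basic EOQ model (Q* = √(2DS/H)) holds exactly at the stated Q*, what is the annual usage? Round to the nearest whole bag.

20,060 bags per year

From Q* = √(2DS/H) ⇒ Q*² = 2DS/H.
D = Q²H / (2S) = 358² × 36 / (2 × 115) = 20,060.45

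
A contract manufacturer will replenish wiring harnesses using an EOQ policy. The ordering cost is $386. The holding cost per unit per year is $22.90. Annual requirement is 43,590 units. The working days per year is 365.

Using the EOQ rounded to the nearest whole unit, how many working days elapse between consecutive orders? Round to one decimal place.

10.1 days

EOQ = √(2DS/H) = √(2 × 43,590 × 386 / 22.9)
    = √(1,469,496.94) ≈ 1,212.23 → Q = 1,212 units
Days between orders = 365 / (D/Q) = 365 / 35.965 ≈ 10.149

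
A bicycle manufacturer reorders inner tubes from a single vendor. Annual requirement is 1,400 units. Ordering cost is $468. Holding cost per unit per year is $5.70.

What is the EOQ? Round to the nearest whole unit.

479 units

Optimal lot size Q* = (2 × 1,400 × $468 / $5.7)^½ ≈ 479.47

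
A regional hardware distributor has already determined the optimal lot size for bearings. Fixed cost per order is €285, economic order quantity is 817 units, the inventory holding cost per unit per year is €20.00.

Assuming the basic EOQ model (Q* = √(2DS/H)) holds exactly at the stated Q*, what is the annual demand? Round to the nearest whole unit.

23,421 units per year

Since Q* = (2DS/H)^½, squaring gives Q*²·H = 2DS.
D = Q²H / (2S) = 817² × 20 / (2 × 285) = 23,420.67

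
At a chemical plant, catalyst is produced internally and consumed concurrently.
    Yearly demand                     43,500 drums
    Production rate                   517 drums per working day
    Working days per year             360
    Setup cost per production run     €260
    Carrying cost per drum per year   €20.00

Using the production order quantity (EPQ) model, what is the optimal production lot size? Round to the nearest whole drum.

1,215 drums

d = 43,500/360 = 120.8333 drums/day;  effective holding cost H(1 − d/p) = 20·(1 − 120.8333/517) = 15.32560
Q* = √(2DS / H_eff) = √(2·43,500·260 / 15.32560) ≈ 1,214.89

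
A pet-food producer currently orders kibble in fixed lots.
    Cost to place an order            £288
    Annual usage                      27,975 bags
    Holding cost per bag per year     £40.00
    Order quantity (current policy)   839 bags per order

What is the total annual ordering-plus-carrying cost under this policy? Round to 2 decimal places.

£26,382.86

Ordering: D/Q × S = 27,975/839 × £288 = £9,602.86
Holding:  Q/2 × H = 839/2 × £40 = £16,780.00
Total = £9,602.86 + £16,780.00 = £26,382.86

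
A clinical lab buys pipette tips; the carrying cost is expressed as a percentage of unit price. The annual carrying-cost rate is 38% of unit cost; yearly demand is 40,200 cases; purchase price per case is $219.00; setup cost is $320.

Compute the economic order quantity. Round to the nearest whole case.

Carrying cost H = $219 × 38% = $83.2200/case/yr
Optimal lot size Q* = (2 × 40,200 × $320 / $83.22)^½ ≈ 556.02

556 cases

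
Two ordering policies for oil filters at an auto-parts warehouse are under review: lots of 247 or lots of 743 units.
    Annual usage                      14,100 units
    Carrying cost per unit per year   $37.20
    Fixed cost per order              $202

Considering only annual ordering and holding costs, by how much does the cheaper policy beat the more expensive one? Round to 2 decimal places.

$1,527.80

For each Q, cost = (D/Q)·S + (Q/2)·H.
TC(247) = (14,100/247)×202 + (247/2)×37.2 = $16,125.37
TC(743) = (14,100/743)×202 + (743/2)×37.2 = $17,653.18
Lots of 247 are cheaper by $1,527.80.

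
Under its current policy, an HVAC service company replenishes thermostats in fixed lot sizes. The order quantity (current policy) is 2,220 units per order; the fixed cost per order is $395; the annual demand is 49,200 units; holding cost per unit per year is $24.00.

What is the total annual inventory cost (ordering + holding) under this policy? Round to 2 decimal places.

Annual ordering cost = (D/Q)·S = (49,200/2,220) × 395 = $8,754.05
Annual holding cost  = (Q/2)·H = (2,220/2) × 24 = $26,640.00
Total = $8,754.05 + $26,640.00 = $35,394.05

$35,394.05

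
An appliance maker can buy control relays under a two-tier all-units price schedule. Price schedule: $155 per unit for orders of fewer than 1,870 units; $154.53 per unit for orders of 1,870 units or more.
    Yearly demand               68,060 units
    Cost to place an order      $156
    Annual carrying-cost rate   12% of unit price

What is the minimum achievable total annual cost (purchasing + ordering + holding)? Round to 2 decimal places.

$10,540,327.80

H₁ = 12%×$155 = $18.6000;  H₂ = 12%×$154.53 = $18.5436
EOQ₁ = √(2×68,060×156/18.6000) = 1,068.48  (< 1,870, feasible at tier 1)
EOQ₂ = √(2×68,060×156/18.5436) = 1,070.10  (< 1,870 → use Q = 1,870 at tier-2 price)
TC(tier 1 (EOQ₁), Q≈1,068.5) = $10,569,173.75
TC(tier 2, Q≈1,870.0) = $10,540,327.80
Minimum at tier 2: $10,540,327.80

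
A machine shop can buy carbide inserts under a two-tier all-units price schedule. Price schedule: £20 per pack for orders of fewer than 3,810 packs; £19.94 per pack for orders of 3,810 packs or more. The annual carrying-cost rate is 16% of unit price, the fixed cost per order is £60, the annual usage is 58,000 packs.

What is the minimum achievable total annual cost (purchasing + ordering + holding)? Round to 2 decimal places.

H₁ = 16%×£20 = £3.2000;  H₂ = 16%×£19.94 = £3.1904
EOQ₁ = √(2×58,000×60/3.2000) = 1,474.79  (< 3,810, feasible at tier 1)
EOQ₂ = √(2×58,000×60/3.1904) = 1,477.01  (< 3,810 → use Q = 3,810 at tier-2 price)
TC(tier 1 (EOQ₁), Q≈1,474.8) = £1,164,719.32
TC(tier 2, Q≈3,810.0) = £1,163,511.10
Minimum at tier 2: £1,163,511.10

£1,163,511.10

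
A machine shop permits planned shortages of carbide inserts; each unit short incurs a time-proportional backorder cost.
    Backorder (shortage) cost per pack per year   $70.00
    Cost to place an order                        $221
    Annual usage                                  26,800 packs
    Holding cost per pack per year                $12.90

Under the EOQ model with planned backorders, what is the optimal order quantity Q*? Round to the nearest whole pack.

Basic EOQ = √(2·26,800·221/12.9) = 958.261
Backorder adjustment √((H+b)/b) = √((12.9+70)/70) = 1.0882
Q* = 958.261 × 1.0882 ≈ 1,042.83

1,043 packs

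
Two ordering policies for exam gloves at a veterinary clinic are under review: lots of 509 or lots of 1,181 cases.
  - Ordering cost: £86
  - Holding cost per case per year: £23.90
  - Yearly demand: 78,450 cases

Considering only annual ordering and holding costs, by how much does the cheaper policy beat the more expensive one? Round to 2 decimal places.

£488.29

For each Q, cost = (D/Q)·S + (Q/2)·H.
TC(509) = (78,450/509)×86 + (509/2)×23.9 = £19,337.36
TC(1,181) = (78,450/1,181)×86 + (1,181/2)×23.9 = £19,825.65
|ΔTC| = |£19,337.36 − £19,825.65| = £488.29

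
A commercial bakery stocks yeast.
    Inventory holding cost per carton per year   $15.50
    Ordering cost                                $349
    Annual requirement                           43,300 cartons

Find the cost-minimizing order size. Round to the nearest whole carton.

1,396 cartons

Optimal lot size Q* = (2 × 43,300 × $349 / $15.5)^½ ≈ 1,396.39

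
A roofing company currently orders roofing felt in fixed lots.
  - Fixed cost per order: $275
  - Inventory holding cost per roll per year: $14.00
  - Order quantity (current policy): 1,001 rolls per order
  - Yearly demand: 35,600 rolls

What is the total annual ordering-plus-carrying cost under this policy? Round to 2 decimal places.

Ordering: D/Q × S = 35,600/1,001 × $275 = $9,780.22
Holding:  Q/2 × H = 1,001/2 × $14 = $7,007.00
Total = $9,780.22 + $7,007.00 = $16,787.22

$16,787.22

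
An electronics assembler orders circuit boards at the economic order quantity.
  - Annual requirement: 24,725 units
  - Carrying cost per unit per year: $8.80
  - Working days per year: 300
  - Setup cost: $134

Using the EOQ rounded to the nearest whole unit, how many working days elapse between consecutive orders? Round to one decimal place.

10.5 days

2DS/H = 2·24,725·134/8.8 = 752,988.64
EOQ = √752,988.64 ≈ 867.75 → Q = 868 units
Cycle time = (working days × Q)/D = (300 × 868) / 24,725 = 10.532 days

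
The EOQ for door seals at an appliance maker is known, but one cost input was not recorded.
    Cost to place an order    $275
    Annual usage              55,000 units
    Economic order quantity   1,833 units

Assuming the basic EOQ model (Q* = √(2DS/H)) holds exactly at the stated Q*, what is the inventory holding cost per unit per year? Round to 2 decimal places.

From Q* = √(2DS/H) ⇒ Q*² = 2DS/H.
H = 2DS / Q² = 2 × 55,000 × 275 / 1,833² = 9.0033

$9.00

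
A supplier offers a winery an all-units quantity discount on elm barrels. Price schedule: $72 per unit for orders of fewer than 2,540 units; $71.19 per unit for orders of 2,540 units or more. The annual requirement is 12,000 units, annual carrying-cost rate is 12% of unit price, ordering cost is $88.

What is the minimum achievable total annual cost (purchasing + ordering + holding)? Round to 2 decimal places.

H₁ = 12%×$72 = $8.6400;  H₂ = 12%×$71.19 = $8.5428
EOQ₁ = √(2×12,000×88/8.6400) = 494.41  (< 2,540, feasible at tier 1)
EOQ₂ = √(2×12,000×88/8.5428) = 497.22  (< 2,540 → use Q = 2,540 at tier-2 price)
TC(tier 1 (EOQ₁), Q≈494.4) = $868,271.73
TC(tier 2, Q≈2,540.0) = $865,545.10
Minimum at tier 2: $865,545.10

$865,545.10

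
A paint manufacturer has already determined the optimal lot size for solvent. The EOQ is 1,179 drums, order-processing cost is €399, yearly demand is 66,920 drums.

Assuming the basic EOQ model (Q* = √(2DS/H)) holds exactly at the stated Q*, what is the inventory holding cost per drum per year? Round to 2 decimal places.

EOQ relation: Q² = 2DS/H, so rearrange for the unknown.
H = 2DS / Q² = 2 × 66,920 × 399 / 1,179² = 38.4177

€38.42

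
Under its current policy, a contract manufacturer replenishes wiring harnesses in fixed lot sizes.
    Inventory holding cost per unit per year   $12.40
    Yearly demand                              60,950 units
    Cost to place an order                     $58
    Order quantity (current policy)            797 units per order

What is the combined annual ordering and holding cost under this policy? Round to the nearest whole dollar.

$9,377

Ordering: D/Q × S = 60,950/797 × $58 = $4,435.51
Holding:  Q/2 × H = 797/2 × $12.4 = $4,941.40
Total = $4,435.51 + $4,941.40 = $9,376.91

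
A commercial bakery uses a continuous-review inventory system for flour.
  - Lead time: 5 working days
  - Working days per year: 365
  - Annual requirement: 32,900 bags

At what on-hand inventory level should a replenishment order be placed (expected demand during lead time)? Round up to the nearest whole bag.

451 bags

Daily demand d = 32,900 / 365 = 90.137 bags/day
Demand during lead time = 90.137 × 5 = 450.68
Reorder point = 450.68 → round up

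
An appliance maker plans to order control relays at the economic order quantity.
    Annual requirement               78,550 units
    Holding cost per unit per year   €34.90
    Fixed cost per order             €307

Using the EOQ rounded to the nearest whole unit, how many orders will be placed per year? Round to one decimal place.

66.8 orders per year

EOQ = √(2DS/H) = √(2 × 78,550 × 307 / 34.9)
    = √(1,381,939.83) ≈ 1,175.56 → Q = 1,176
N = D/Q = 78,550/1,176 ≈ 66.794 orders/yr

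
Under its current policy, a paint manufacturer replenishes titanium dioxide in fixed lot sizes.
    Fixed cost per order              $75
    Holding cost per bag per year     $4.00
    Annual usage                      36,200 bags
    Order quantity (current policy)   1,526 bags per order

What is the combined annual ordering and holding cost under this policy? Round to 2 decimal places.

$4,831.16

Annual ordering cost = (D/Q)·S = (36,200/1,526) × 75 = $1,779.16
Annual holding cost  = (Q/2)·H = (1,526/2) × 4 = $3,052.00
Total = $1,779.16 + $3,052.00 = $4,831.16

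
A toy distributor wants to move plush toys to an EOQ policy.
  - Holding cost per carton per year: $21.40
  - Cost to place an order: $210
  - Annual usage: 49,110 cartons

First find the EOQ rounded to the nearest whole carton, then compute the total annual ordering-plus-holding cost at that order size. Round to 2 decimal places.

$21,009.54

Q* = √(2·D·S / H) = √(2·49,110·210 / 21.4) = √963,841.1 ≈ 981.75 → Q = 982 cartons
Annual ordering cost = (D/Q)·S = (49,110/982) × 210 = $10,502.14
Annual holding cost  = (Q/2)·H = (982/2) × 21.4 = $10,507.40
Total = $10,502.14 + $10,507.40 = $21,009.54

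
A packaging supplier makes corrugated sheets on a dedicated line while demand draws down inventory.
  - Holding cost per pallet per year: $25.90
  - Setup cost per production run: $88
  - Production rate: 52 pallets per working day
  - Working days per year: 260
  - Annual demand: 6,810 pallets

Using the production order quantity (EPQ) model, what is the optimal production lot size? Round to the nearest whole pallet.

305 pallets

d = 6,810/260 = 26.1923 pallets/day;  effective holding cost H(1 − d/p) = 25.9·(1 − 26.1923/52) = 12.85422
Q* = √(2DS / H_eff) = √(2·6,810·88 / 12.85422) ≈ 305.36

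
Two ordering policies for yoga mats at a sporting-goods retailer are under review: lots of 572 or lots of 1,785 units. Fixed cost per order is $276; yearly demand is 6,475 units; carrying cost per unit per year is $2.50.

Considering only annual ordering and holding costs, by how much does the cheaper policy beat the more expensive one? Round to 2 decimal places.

$606.87

Annual cost at Q: ordering D·S/Q plus holding Q·H/2.
TC(572) = (6,475/572)×276 + (572/2)×2.5 = $3,839.30
TC(1,785) = (6,475/1,785)×276 + (1,785/2)×2.5 = $3,232.43
|ΔTC| = |$3,839.30 − $3,232.43| = $606.87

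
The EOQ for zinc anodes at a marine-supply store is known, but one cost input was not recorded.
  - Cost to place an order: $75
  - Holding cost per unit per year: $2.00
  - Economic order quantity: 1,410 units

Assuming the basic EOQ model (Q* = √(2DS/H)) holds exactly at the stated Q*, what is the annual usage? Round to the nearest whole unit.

26,508 units per year

EOQ relation: Q² = 2DS/H, so rearrange for the unknown.
D = Q²H / (2S) = 1,410² × 2 / (2 × 75) = 26,508.00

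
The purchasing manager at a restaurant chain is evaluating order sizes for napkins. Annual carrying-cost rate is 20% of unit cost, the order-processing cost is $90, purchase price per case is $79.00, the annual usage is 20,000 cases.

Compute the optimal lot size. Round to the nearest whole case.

477 cases

H = i·C = 0.2 × $79 = $15.8000 per case-year
EOQ = √(2DS/H) = √(2 × 20,000 × 90 / 15.8)
    = √(227,848.10) ≈ 477.33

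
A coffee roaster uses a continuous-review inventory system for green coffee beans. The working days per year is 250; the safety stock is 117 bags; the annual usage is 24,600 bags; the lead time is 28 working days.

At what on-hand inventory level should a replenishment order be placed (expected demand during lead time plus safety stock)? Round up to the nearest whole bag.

2,873 bags

Daily demand d = 24,600 / 250 = 98.400 bags/day
Demand during lead time = 98.400 × 28 = 2,755.20
Reorder point = 2,755.20 + 117 = 2,872.20 → round up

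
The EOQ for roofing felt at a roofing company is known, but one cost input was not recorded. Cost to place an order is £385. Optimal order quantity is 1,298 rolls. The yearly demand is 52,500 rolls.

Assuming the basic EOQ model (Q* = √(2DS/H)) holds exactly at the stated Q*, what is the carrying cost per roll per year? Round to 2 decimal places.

EOQ relation: Q² = 2DS/H, so rearrange for the unknown.
H = 2DS / Q² = 2 × 52,500 × 385 / 1,298² = 23.9939

£23.99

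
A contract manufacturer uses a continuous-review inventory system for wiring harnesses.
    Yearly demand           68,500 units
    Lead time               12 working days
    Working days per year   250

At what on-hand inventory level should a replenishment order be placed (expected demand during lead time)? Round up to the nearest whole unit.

Daily demand d = 68,500 / 250 = 274.000 units/day
Demand during lead time = 274.000 × 12 = 3,288.00
Reorder point = 3,288.00 → round up

3,288 units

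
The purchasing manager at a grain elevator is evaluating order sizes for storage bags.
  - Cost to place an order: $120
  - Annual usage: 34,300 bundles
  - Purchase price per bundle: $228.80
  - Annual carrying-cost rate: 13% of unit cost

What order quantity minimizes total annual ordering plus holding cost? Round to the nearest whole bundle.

526 bundles

H = i·C = 0.13 × $228.8 = $29.7440 per bundle-year
Optimal lot size Q* = (2 × 34,300 × $120 / $29.744)^½ ≈ 526.08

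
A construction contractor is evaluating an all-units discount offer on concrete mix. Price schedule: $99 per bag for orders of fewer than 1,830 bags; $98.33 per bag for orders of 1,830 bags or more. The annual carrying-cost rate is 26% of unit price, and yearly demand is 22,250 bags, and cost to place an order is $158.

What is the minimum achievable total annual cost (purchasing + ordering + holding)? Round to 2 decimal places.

$2,213,156.25

H₁ = 26%×$99 = $25.7400;  H₂ = 26%×$98.33 = $25.5658
EOQ₁ = √(2×22,250×158/25.7400) = 522.64  (< 1,830, feasible at tier 1)
EOQ₂ = √(2×22,250×158/25.5658) = 524.42  (< 1,830 → use Q = 1,830 at tier-2 price)
TC(tier 1 (EOQ₁), Q≈522.6) = $2,216,202.80
TC(tier 2, Q≈1,830.0) = $2,213,156.25
Minimum at tier 2: $2,213,156.25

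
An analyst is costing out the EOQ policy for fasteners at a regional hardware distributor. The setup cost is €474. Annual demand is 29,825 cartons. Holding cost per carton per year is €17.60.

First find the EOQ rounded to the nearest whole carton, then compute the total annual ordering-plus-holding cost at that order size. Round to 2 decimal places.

2DS/H = 2·29,825·474/17.6 = 1,606,482.95
EOQ = √1,606,482.95 ≈ 1,267.47 → Q = 1,267 cartons
Orders/yr = 29,825/1,267 = 23.540; ordering cost = 23.540 × €474 = €11,157.89
Average inventory = 1,267/2 = 633.5; holding cost = 633.5 × €17.6 = €11,149.60
Total = €11,157.89 + €11,149.60 = €22,307.49

€22,307.49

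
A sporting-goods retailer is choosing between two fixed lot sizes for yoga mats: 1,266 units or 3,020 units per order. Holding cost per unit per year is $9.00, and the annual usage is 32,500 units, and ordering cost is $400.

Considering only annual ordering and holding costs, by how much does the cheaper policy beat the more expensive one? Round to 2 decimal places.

$1,929.07

TC(Q) = (D/Q)S + (Q/2)H
TC(1,266) = (32,500/1,266)×400 + (1,266/2)×9 = $15,965.56
TC(3,020) = (32,500/3,020)×400 + (3,020/2)×9 = $17,894.64
Lots of 1,266 are cheaper by $1,929.07.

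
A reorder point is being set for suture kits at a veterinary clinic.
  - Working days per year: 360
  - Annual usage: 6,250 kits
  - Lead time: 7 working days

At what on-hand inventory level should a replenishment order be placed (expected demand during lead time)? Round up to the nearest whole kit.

Daily demand d = 6,250 / 360 = 17.361 kits/day
Demand during lead time = 17.361 × 7 = 121.53
Reorder point = 121.53 → round up

122 kits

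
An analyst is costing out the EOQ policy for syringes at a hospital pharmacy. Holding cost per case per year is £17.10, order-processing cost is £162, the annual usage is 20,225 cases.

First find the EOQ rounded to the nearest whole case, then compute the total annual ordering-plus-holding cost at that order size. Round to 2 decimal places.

EOQ = √(2DS/H) = √(2 × 20,225 × 162 / 17.1)
    = √(383,210.53) ≈ 619.04 → Q = 619 cases
Orders/yr = 20,225/619 = 32.674; ordering cost = 32.674 × £162 = £5,293.13
Average inventory = 619/2 = 309.5; holding cost = 309.5 × £17.1 = £5,292.45
Total = £5,293.13 + £5,292.45 = £10,585.58

£10,585.58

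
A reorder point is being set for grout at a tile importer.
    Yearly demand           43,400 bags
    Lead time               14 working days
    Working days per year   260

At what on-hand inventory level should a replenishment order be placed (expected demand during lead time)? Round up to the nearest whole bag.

Daily demand d = 43,400 / 260 = 166.923 bags/day
Demand during lead time = 166.923 × 14 = 2,336.92
Reorder point = 2,336.92 → round up

2,337 bags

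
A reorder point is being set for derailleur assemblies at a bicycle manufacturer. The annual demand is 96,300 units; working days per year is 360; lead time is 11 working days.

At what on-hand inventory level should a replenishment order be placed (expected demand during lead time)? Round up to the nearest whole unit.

Daily demand d = 96,300 / 360 = 267.500 units/day
Demand during lead time = 267.500 × 11 = 2,942.50
Reorder point = 2,942.50 → round up

2,943 units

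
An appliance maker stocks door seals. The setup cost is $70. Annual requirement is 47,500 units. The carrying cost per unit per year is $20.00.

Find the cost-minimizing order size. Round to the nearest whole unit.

577 units

Q* = √(2·D·S / H) = √(2·47,500·70 / 20) = √332,500.0 ≈ 576.63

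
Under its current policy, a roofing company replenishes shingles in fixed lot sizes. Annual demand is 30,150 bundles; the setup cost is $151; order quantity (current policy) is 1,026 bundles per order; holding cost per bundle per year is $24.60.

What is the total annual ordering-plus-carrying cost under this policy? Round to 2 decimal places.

$17,057.08

Annual ordering cost = (D/Q)·S = (30,150/1,026) × 151 = $4,437.28
Annual holding cost  = (Q/2)·H = (1,026/2) × 24.6 = $12,619.80
Total = $4,437.28 + $12,619.80 = $17,057.08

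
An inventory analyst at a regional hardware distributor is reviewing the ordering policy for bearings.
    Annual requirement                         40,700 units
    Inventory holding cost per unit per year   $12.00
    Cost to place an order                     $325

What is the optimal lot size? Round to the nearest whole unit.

1,485 units

2DS/H = 2·40,700·325/12 = 2,204,583.33
EOQ = √2,204,583.33 ≈ 1,484.78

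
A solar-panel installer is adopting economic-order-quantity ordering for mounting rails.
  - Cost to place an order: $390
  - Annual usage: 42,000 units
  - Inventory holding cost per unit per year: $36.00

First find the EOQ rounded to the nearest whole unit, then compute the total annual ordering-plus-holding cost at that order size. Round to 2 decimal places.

Optimal lot size Q* = (2 × 42,000 × $390 / $36)^½ ≈ 953.94 → Q = 954 units
Ordering: D/Q × S = 42,000/954 × $390 = $17,169.81
Holding:  Q/2 × H = 954/2 × $36 = $17,172.00
Total = $17,169.81 + $17,172.00 = $34,341.81

$34,341.81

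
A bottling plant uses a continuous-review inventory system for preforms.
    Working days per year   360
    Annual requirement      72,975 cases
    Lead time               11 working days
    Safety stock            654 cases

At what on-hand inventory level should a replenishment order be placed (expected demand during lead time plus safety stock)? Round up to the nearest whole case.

Daily demand d = 72,975 / 360 = 202.708 cases/day
Demand during lead time = 202.708 × 11 = 2,229.79
Reorder point = 2,229.79 + 654 = 2,883.79 → round up

2,884 cases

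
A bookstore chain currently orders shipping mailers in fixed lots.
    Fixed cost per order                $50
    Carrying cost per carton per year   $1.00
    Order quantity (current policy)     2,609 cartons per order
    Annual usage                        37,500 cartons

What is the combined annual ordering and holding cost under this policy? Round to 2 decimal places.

$2,023.17

Annual ordering cost = (D/Q)·S = (37,500/2,609) × 50 = $718.67
Annual holding cost  = (Q/2)·H = (2,609/2) × 1 = $1,304.50
Total = $718.67 + $1,304.50 = $2,023.17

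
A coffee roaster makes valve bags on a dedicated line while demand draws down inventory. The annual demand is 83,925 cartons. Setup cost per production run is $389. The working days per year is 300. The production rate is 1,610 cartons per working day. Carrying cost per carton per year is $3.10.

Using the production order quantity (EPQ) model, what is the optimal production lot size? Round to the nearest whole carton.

d = 83,925/300 = 279.7500 cartons/day;  effective holding cost H(1 − d/p) = 3.1·(1 − 279.7500/1610) = 2.56135
Q* = √(2DS / H_eff) = √(2·83,925·389 / 2.56135) ≈ 5,048.95

5,049 cartons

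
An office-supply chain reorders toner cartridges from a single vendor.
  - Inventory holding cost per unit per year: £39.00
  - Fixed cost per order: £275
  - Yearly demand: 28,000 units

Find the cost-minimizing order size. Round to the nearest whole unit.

2DS/H = 2·28,000·275/39 = 394,871.79
EOQ = √394,871.79 ≈ 628.39

628 units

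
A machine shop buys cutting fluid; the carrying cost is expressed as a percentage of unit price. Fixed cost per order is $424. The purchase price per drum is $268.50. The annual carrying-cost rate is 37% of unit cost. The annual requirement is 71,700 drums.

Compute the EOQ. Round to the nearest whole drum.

782 drums

H = i·C = 0.37 × $268.5 = $99.3450 per drum-year
Optimal lot size Q* = (2 × 71,700 × $424 / $99.345)^½ ≈ 782.32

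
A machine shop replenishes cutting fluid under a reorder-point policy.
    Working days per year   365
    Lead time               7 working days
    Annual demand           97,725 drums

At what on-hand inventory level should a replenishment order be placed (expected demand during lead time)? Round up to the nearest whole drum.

1,875 drums

Daily demand d = 97,725 / 365 = 267.740 drums/day
Demand during lead time = 267.740 × 7 = 1,874.18
Reorder point = 1,874.18 → round up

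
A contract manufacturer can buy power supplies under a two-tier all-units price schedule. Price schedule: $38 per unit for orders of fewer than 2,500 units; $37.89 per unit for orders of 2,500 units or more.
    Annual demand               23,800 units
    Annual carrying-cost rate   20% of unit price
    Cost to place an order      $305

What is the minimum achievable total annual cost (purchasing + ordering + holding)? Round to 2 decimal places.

H₁ = 20%×$38 = $7.6000;  H₂ = 20%×$37.89 = $7.5780
EOQ₁ = √(2×23,800×305/7.6000) = 1,382.12  (< 2,500, feasible at tier 1)
EOQ₂ = √(2×23,800×305/7.5780) = 1,384.13  (< 2,500 → use Q = 2,500 at tier-2 price)
TC(tier 1 (EOQ₁), Q≈1,382.1) = $914,904.13
TC(tier 2, Q≈2,500.0) = $914,158.10
Minimum at tier 2: $914,158.10

$914,158.10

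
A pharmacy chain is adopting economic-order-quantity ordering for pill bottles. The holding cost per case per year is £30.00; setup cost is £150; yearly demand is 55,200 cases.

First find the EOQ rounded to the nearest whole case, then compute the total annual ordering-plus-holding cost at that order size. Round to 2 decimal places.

EOQ = √(2DS/H) = √(2 × 55,200 × 150 / 30)
    = √(552,000.00) ≈ 742.97 → Q = 743 cases
Orders/yr = 55,200/743 = 74.293; ordering cost = 74.293 × £150 = £11,144.01
Average inventory = 743/2 = 371.5; holding cost = 371.5 × £30 = £11,145.00
Total = £11,144.01 + £11,145.00 = £22,289.01

£22,289.01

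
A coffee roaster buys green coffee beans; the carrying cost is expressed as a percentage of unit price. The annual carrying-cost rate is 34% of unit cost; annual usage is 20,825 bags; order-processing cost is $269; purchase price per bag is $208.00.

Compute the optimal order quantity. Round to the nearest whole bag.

Carrying cost H = $208 × 34% = $70.7200/bag/yr
Q* = √(2·D·S / H) = √(2·20,825·269 / 70.72) = √158,425.5 ≈ 398.03

398 bags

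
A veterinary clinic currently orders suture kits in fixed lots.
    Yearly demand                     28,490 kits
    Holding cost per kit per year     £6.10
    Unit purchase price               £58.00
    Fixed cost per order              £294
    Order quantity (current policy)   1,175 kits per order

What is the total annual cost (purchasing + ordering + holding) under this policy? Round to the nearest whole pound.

£1,663,132

Ordering: D/Q × S = 28,490/1,175 × £294 = £7,128.56
Holding:  Q/2 × H = 1,175/2 × £6.1 = £3,583.75
Purchase cost = D·C = 28,490 × 58 = £1,652,420.00
Total = £7,128.56 + £3,583.75 + £1,652,420.00 = £1,663,132.31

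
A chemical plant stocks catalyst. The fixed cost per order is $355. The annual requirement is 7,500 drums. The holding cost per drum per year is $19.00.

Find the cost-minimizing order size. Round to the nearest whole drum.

529 drums

Optimal lot size Q* = (2 × 7,500 × $355 / $19)^½ ≈ 529.40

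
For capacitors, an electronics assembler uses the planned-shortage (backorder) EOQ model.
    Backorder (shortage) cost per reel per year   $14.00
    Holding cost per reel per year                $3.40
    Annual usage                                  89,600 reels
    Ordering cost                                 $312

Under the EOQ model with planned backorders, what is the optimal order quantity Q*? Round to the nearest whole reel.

Q* = √(2DS/H) · √((H + b)/b)
   = √(2 × 89,600 × 312 / 3.4) · √((3.4 + 14) / 14)
   = 4,055.149 × 1.1148 ≈ 4,520.82

4,521 reels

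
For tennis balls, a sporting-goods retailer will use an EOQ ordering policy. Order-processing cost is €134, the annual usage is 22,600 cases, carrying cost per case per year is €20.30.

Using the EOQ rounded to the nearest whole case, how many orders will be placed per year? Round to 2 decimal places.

41.39 orders per year

EOQ = √(2DS/H) = √(2 × 22,600 × 134 / 20.3)
    = √(298,364.53) ≈ 546.23 → Q = 546
Orders per year = D/Q = 22,600 / 546 = 41.392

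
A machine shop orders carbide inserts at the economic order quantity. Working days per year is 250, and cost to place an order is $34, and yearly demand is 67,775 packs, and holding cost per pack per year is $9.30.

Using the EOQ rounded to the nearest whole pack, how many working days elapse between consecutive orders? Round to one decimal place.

2.6 days

2DS/H = 2·67,775·34/9.3 = 495,559.14
EOQ = √495,559.14 ≈ 703.96 → Q = 704 packs
Days between orders = 250 / (D/Q) = 250 / 96.271 ≈ 2.597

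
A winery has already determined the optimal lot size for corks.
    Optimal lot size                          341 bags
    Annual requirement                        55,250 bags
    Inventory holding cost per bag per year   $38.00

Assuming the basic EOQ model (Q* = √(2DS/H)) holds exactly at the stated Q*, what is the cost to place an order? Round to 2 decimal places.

EOQ relation: Q² = 2DS/H, so rearrange for the unknown.
S = Q²H / (2D) = 341² × 38 / (2 × 55,250) = 39.9880

$39.99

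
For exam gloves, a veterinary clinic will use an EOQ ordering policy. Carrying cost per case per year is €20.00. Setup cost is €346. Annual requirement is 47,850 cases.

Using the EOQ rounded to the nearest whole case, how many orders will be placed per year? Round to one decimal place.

37.2 orders per year

EOQ = √(2DS/H) = √(2 × 47,850 × 346 / 20)
    = √(1,655,610.00) ≈ 1,286.71 → Q = 1,287
Orders per year = D/Q = 47,850 / 1,287 = 37.179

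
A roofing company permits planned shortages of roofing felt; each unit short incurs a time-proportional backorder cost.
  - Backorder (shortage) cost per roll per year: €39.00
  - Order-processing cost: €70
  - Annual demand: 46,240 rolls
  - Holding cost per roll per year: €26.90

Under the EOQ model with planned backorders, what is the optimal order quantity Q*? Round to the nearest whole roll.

Q* = √(2DS/H) · √((H + b)/b)
   = √(2 × 46,240 × 70 / 26.9) · √((26.9 + 39) / 39)
   = 490.565 × 1.2999 ≈ 637.69

638 rolls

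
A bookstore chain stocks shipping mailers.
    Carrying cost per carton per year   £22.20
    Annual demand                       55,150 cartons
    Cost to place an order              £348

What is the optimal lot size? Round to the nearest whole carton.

1,315 cartons

Q* = √(2·D·S / H) = √(2·55,150·348 / 22.2) = √1,729,027.0 ≈ 1,314.92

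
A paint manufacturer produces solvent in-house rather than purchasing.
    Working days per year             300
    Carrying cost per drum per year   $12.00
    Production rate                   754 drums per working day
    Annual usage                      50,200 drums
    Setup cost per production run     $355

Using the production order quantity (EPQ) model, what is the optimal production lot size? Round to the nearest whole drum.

Daily demand d = 50,200/300 = 167.333; p = 754; 1 − d/p = 0.77807
EPQ = √(2DS / (H(1 − d/p)))
    = √(2 × 50,200 × 355 / (12 × 0.77807)) ≈ 1,953.80

1,954 drums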